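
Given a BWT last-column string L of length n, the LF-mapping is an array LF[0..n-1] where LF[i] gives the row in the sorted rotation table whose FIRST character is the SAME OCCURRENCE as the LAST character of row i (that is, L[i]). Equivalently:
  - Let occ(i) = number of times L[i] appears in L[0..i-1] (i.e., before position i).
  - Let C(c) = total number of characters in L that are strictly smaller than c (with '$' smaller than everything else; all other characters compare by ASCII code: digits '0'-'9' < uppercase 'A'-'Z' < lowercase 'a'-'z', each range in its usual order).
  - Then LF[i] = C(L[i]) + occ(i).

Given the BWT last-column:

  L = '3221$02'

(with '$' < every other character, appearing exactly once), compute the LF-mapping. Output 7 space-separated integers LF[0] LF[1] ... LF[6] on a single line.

Char counts: '$':1, '0':1, '1':1, '2':3, '3':1
C (first-col start): C('$')=0, C('0')=1, C('1')=2, C('2')=3, C('3')=6
L[0]='3': occ=0, LF[0]=C('3')+0=6+0=6
L[1]='2': occ=0, LF[1]=C('2')+0=3+0=3
L[2]='2': occ=1, LF[2]=C('2')+1=3+1=4
L[3]='1': occ=0, LF[3]=C('1')+0=2+0=2
L[4]='$': occ=0, LF[4]=C('$')+0=0+0=0
L[5]='0': occ=0, LF[5]=C('0')+0=1+0=1
L[6]='2': occ=2, LF[6]=C('2')+2=3+2=5

Answer: 6 3 4 2 0 1 5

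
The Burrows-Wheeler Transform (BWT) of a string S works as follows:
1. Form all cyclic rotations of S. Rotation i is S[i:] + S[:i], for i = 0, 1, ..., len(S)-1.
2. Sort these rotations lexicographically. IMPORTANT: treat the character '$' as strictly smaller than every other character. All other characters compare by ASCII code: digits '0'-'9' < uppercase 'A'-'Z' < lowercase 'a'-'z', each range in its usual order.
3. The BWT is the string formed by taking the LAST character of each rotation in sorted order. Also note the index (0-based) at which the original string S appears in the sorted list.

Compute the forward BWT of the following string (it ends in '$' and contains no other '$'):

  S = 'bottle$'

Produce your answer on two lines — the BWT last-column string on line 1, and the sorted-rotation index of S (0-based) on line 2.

Answer: e$ltbto
1

Derivation:
All 7 rotations (rotation i = S[i:]+S[:i]):
  rot[0] = bottle$
  rot[1] = ottle$b
  rot[2] = ttle$bo
  rot[3] = tle$bot
  rot[4] = le$bott
  rot[5] = e$bottl
  rot[6] = $bottle
Sorted (with $ < everything):
  sorted[0] = $bottle  (last char: 'e')
  sorted[1] = bottle$  (last char: '$')
  sorted[2] = e$bottl  (last char: 'l')
  sorted[3] = le$bott  (last char: 't')
  sorted[4] = ottle$b  (last char: 'b')
  sorted[5] = tle$bot  (last char: 't')
  sorted[6] = ttle$bo  (last char: 'o')
Last column: e$ltbto
Original string S is at sorted index 1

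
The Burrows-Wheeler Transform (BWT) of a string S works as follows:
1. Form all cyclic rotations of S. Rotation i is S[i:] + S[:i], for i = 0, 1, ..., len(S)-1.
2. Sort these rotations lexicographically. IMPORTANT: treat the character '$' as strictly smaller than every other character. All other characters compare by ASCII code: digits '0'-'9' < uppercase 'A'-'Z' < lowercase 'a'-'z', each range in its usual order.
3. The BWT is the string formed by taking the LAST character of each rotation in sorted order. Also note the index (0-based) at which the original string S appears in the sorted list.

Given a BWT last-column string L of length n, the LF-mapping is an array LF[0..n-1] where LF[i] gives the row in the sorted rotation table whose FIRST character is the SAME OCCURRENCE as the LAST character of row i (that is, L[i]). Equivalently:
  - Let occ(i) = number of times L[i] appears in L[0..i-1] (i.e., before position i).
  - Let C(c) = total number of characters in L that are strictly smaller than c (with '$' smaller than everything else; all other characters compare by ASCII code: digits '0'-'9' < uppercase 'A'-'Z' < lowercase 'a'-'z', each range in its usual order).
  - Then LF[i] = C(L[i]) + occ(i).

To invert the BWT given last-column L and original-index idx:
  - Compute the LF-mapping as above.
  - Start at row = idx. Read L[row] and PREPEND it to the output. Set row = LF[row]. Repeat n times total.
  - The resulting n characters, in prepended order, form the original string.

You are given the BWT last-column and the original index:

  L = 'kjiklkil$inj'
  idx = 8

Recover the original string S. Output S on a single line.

Answer: kjnlkiljiik$

Derivation:
LF mapping: 6 4 1 7 9 8 2 10 0 3 11 5
Walk LF starting at row 8, prepending L[row]:
  step 1: row=8, L[8]='$', prepend. Next row=LF[8]=0
  step 2: row=0, L[0]='k', prepend. Next row=LF[0]=6
  step 3: row=6, L[6]='i', prepend. Next row=LF[6]=2
  step 4: row=2, L[2]='i', prepend. Next row=LF[2]=1
  step 5: row=1, L[1]='j', prepend. Next row=LF[1]=4
  step 6: row=4, L[4]='l', prepend. Next row=LF[4]=9
  step 7: row=9, L[9]='i', prepend. Next row=LF[9]=3
  step 8: row=3, L[3]='k', prepend. Next row=LF[3]=7
  step 9: row=7, L[7]='l', prepend. Next row=LF[7]=10
  step 10: row=10, L[10]='n', prepend. Next row=LF[10]=11
  step 11: row=11, L[11]='j', prepend. Next row=LF[11]=5
  step 12: row=5, L[5]='k', prepend. Next row=LF[5]=8
Reversed output: kjnlkiljiik$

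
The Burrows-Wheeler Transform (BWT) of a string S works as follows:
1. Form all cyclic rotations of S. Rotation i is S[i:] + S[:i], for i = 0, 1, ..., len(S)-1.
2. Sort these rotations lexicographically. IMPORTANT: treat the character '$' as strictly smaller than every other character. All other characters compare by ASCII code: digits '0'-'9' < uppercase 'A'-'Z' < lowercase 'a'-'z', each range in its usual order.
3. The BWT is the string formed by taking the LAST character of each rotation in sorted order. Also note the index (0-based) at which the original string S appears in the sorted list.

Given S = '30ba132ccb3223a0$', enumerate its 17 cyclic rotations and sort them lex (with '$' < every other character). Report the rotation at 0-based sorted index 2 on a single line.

Answer: 0ba132ccb3223a0$3

Derivation:
All 17 rotations (rotation i = S[i:]+S[:i]):
  rot[0] = 30ba132ccb3223a0$
  rot[1] = 0ba132ccb3223a0$3
  rot[2] = ba132ccb3223a0$30
  rot[3] = a132ccb3223a0$30b
  rot[4] = 132ccb3223a0$30ba
  rot[5] = 32ccb3223a0$30ba1
  rot[6] = 2ccb3223a0$30ba13
  rot[7] = ccb3223a0$30ba132
  rot[8] = cb3223a0$30ba132c
  rot[9] = b3223a0$30ba132cc
  rot[10] = 3223a0$30ba132ccb
  rot[11] = 223a0$30ba132ccb3
  rot[12] = 23a0$30ba132ccb32
  rot[13] = 3a0$30ba132ccb322
  rot[14] = a0$30ba132ccb3223
  rot[15] = 0$30ba132ccb3223a
  rot[16] = $30ba132ccb3223a0
Sorted (with $ < everything):
  sorted[0] = $30ba132ccb3223a0
  sorted[1] = 0$30ba132ccb3223a
  sorted[2] = 0ba132ccb3223a0$3
  sorted[3] = 132ccb3223a0$30ba
  sorted[4] = 223a0$30ba132ccb3
  sorted[5] = 23a0$30ba132ccb32
  sorted[6] = 2ccb3223a0$30ba13
  sorted[7] = 30ba132ccb3223a0$
  sorted[8] = 3223a0$30ba132ccb
  sorted[9] = 32ccb3223a0$30ba1
  sorted[10] = 3a0$30ba132ccb322
  sorted[11] = a0$30ba132ccb3223
  sorted[12] = a132ccb3223a0$30b
  sorted[13] = b3223a0$30ba132cc
  sorted[14] = ba132ccb3223a0$30
  sorted[15] = cb3223a0$30ba132c
  sorted[16] = ccb3223a0$30ba132
sorted[2] = 0ba132ccb3223a0$3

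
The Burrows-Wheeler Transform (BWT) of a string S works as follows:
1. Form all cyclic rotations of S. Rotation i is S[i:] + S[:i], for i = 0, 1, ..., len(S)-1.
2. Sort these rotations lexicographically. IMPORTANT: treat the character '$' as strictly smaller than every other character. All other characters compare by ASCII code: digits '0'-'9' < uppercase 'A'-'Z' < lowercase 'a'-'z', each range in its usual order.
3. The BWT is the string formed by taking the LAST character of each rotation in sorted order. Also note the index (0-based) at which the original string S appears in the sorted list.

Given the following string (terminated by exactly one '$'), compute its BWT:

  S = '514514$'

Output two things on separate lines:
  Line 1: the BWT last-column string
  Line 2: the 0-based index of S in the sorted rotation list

All 7 rotations (rotation i = S[i:]+S[:i]):
  rot[0] = 514514$
  rot[1] = 14514$5
  rot[2] = 4514$51
  rot[3] = 514$514
  rot[4] = 14$5145
  rot[5] = 4$51451
  rot[6] = $514514
Sorted (with $ < everything):
  sorted[0] = $514514  (last char: '4')
  sorted[1] = 14$5145  (last char: '5')
  sorted[2] = 14514$5  (last char: '5')
  sorted[3] = 4$51451  (last char: '1')
  sorted[4] = 4514$51  (last char: '1')
  sorted[5] = 514$514  (last char: '4')
  sorted[6] = 514514$  (last char: '$')
Last column: 455114$
Original string S is at sorted index 6

Answer: 455114$
6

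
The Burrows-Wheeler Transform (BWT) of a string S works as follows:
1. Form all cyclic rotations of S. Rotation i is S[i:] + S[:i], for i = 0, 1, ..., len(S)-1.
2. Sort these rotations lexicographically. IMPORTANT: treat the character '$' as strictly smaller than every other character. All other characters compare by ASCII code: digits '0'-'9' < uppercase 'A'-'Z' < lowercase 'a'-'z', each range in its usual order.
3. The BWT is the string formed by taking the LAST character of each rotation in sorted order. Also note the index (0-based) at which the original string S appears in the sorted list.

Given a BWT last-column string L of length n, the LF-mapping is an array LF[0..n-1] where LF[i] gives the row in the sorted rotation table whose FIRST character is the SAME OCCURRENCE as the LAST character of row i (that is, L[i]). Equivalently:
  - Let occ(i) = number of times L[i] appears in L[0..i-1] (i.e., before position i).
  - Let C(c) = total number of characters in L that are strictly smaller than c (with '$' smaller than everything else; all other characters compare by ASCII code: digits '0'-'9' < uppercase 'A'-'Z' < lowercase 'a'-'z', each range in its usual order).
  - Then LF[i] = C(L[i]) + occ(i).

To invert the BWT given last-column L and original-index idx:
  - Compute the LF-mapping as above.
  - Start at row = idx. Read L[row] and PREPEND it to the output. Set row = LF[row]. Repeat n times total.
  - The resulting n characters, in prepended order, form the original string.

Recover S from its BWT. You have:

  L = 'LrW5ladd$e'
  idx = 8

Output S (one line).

LF mapping: 2 9 3 1 8 4 5 6 0 7
Walk LF starting at row 8, prepending L[row]:
  step 1: row=8, L[8]='$', prepend. Next row=LF[8]=0
  step 2: row=0, L[0]='L', prepend. Next row=LF[0]=2
  step 3: row=2, L[2]='W', prepend. Next row=LF[2]=3
  step 4: row=3, L[3]='5', prepend. Next row=LF[3]=1
  step 5: row=1, L[1]='r', prepend. Next row=LF[1]=9
  step 6: row=9, L[9]='e', prepend. Next row=LF[9]=7
  step 7: row=7, L[7]='d', prepend. Next row=LF[7]=6
  step 8: row=6, L[6]='d', prepend. Next row=LF[6]=5
  step 9: row=5, L[5]='a', prepend. Next row=LF[5]=4
  step 10: row=4, L[4]='l', prepend. Next row=LF[4]=8
Reversed output: ladder5WL$

Answer: ladder5WL$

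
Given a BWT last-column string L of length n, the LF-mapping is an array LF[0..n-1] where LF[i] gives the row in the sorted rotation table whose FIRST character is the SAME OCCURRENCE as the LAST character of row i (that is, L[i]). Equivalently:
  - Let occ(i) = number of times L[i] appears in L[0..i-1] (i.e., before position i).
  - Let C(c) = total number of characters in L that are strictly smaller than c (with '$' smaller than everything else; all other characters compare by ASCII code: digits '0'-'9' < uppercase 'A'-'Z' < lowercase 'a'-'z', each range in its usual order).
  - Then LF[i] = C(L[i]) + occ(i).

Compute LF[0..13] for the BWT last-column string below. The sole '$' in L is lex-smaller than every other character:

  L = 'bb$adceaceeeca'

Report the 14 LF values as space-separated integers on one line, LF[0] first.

Answer: 4 5 0 1 9 6 10 2 7 11 12 13 8 3

Derivation:
Char counts: '$':1, 'a':3, 'b':2, 'c':3, 'd':1, 'e':4
C (first-col start): C('$')=0, C('a')=1, C('b')=4, C('c')=6, C('d')=9, C('e')=10
L[0]='b': occ=0, LF[0]=C('b')+0=4+0=4
L[1]='b': occ=1, LF[1]=C('b')+1=4+1=5
L[2]='$': occ=0, LF[2]=C('$')+0=0+0=0
L[3]='a': occ=0, LF[3]=C('a')+0=1+0=1
L[4]='d': occ=0, LF[4]=C('d')+0=9+0=9
L[5]='c': occ=0, LF[5]=C('c')+0=6+0=6
L[6]='e': occ=0, LF[6]=C('e')+0=10+0=10
L[7]='a': occ=1, LF[7]=C('a')+1=1+1=2
L[8]='c': occ=1, LF[8]=C('c')+1=6+1=7
L[9]='e': occ=1, LF[9]=C('e')+1=10+1=11
L[10]='e': occ=2, LF[10]=C('e')+2=10+2=12
L[11]='e': occ=3, LF[11]=C('e')+3=10+3=13
L[12]='c': occ=2, LF[12]=C('c')+2=6+2=8
L[13]='a': occ=2, LF[13]=C('a')+2=1+2=3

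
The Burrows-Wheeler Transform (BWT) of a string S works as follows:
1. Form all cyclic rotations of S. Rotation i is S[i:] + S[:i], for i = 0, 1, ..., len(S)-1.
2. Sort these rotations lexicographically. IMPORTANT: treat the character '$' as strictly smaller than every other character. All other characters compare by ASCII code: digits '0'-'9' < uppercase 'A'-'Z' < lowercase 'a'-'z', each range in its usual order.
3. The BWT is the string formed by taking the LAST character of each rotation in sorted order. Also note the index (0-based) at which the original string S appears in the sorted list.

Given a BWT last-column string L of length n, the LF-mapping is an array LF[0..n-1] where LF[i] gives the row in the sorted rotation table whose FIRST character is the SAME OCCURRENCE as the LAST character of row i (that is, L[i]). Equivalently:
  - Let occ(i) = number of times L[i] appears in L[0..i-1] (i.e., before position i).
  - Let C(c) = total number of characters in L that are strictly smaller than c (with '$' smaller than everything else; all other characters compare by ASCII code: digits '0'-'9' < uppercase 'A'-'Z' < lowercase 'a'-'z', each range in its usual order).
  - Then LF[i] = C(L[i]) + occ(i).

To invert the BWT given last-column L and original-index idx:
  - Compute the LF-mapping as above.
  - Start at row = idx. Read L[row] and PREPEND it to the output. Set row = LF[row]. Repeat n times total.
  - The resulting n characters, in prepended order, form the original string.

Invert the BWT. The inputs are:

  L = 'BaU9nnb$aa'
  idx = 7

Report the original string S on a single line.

LF mapping: 2 4 3 1 8 9 7 0 5 6
Walk LF starting at row 7, prepending L[row]:
  step 1: row=7, L[7]='$', prepend. Next row=LF[7]=0
  step 2: row=0, L[0]='B', prepend. Next row=LF[0]=2
  step 3: row=2, L[2]='U', prepend. Next row=LF[2]=3
  step 4: row=3, L[3]='9', prepend. Next row=LF[3]=1
  step 5: row=1, L[1]='a', prepend. Next row=LF[1]=4
  step 6: row=4, L[4]='n', prepend. Next row=LF[4]=8
  step 7: row=8, L[8]='a', prepend. Next row=LF[8]=5
  step 8: row=5, L[5]='n', prepend. Next row=LF[5]=9
  step 9: row=9, L[9]='a', prepend. Next row=LF[9]=6
  step 10: row=6, L[6]='b', prepend. Next row=LF[6]=7
Reversed output: banana9UB$

Answer: banana9UB$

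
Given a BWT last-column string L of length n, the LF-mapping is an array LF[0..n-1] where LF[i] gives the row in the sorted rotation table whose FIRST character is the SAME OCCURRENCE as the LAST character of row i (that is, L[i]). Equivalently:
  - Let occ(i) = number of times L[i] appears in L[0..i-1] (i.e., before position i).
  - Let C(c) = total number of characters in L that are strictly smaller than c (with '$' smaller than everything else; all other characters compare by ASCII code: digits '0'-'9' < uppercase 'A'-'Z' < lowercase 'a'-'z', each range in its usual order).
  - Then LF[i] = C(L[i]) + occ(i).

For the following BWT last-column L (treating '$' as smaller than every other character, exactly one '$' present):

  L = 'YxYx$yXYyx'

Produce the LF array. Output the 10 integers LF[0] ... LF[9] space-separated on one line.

Char counts: '$':1, 'X':1, 'Y':3, 'x':3, 'y':2
C (first-col start): C('$')=0, C('X')=1, C('Y')=2, C('x')=5, C('y')=8
L[0]='Y': occ=0, LF[0]=C('Y')+0=2+0=2
L[1]='x': occ=0, LF[1]=C('x')+0=5+0=5
L[2]='Y': occ=1, LF[2]=C('Y')+1=2+1=3
L[3]='x': occ=1, LF[3]=C('x')+1=5+1=6
L[4]='$': occ=0, LF[4]=C('$')+0=0+0=0
L[5]='y': occ=0, LF[5]=C('y')+0=8+0=8
L[6]='X': occ=0, LF[6]=C('X')+0=1+0=1
L[7]='Y': occ=2, LF[7]=C('Y')+2=2+2=4
L[8]='y': occ=1, LF[8]=C('y')+1=8+1=9
L[9]='x': occ=2, LF[9]=C('x')+2=5+2=7

Answer: 2 5 3 6 0 8 1 4 9 7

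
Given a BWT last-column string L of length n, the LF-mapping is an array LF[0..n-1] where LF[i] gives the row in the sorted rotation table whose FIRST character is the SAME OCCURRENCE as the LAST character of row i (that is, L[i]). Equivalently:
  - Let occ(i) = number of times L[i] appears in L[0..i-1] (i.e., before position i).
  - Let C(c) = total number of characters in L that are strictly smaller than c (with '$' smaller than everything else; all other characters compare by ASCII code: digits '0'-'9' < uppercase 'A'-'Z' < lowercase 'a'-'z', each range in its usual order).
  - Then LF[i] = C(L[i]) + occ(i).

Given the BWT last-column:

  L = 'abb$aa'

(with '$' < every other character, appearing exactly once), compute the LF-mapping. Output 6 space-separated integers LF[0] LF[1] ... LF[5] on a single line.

Char counts: '$':1, 'a':3, 'b':2
C (first-col start): C('$')=0, C('a')=1, C('b')=4
L[0]='a': occ=0, LF[0]=C('a')+0=1+0=1
L[1]='b': occ=0, LF[1]=C('b')+0=4+0=4
L[2]='b': occ=1, LF[2]=C('b')+1=4+1=5
L[3]='$': occ=0, LF[3]=C('$')+0=0+0=0
L[4]='a': occ=1, LF[4]=C('a')+1=1+1=2
L[5]='a': occ=2, LF[5]=C('a')+2=1+2=3

Answer: 1 4 5 0 2 3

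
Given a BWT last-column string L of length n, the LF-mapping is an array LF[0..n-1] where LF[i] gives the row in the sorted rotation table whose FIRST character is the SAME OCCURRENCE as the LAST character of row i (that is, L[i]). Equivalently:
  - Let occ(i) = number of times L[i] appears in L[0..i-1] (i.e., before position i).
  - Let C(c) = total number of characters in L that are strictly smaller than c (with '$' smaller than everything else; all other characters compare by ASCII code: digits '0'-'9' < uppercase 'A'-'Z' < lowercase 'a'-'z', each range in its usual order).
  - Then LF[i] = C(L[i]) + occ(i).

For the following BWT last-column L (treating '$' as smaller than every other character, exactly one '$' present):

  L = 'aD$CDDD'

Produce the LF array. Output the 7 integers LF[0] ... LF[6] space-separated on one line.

Char counts: '$':1, 'C':1, 'D':4, 'a':1
C (first-col start): C('$')=0, C('C')=1, C('D')=2, C('a')=6
L[0]='a': occ=0, LF[0]=C('a')+0=6+0=6
L[1]='D': occ=0, LF[1]=C('D')+0=2+0=2
L[2]='$': occ=0, LF[2]=C('$')+0=0+0=0
L[3]='C': occ=0, LF[3]=C('C')+0=1+0=1
L[4]='D': occ=1, LF[4]=C('D')+1=2+1=3
L[5]='D': occ=2, LF[5]=C('D')+2=2+2=4
L[6]='D': occ=3, LF[6]=C('D')+3=2+3=5

Answer: 6 2 0 1 3 4 5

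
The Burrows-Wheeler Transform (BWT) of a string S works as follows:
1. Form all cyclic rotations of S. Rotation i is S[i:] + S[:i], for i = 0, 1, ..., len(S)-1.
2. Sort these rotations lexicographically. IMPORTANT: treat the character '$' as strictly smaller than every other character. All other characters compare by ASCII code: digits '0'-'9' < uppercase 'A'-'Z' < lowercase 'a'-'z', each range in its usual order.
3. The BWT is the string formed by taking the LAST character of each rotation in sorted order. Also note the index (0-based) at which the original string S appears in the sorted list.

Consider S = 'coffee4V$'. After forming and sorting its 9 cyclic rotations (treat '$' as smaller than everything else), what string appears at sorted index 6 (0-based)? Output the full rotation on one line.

Answer: fee4V$cof

Derivation:
All 9 rotations (rotation i = S[i:]+S[:i]):
  rot[0] = coffee4V$
  rot[1] = offee4V$c
  rot[2] = ffee4V$co
  rot[3] = fee4V$cof
  rot[4] = ee4V$coff
  rot[5] = e4V$coffe
  rot[6] = 4V$coffee
  rot[7] = V$coffee4
  rot[8] = $coffee4V
Sorted (with $ < everything):
  sorted[0] = $coffee4V
  sorted[1] = 4V$coffee
  sorted[2] = V$coffee4
  sorted[3] = coffee4V$
  sorted[4] = e4V$coffe
  sorted[5] = ee4V$coff
  sorted[6] = fee4V$cof
  sorted[7] = ffee4V$co
  sorted[8] = offee4V$c
sorted[6] = fee4V$cof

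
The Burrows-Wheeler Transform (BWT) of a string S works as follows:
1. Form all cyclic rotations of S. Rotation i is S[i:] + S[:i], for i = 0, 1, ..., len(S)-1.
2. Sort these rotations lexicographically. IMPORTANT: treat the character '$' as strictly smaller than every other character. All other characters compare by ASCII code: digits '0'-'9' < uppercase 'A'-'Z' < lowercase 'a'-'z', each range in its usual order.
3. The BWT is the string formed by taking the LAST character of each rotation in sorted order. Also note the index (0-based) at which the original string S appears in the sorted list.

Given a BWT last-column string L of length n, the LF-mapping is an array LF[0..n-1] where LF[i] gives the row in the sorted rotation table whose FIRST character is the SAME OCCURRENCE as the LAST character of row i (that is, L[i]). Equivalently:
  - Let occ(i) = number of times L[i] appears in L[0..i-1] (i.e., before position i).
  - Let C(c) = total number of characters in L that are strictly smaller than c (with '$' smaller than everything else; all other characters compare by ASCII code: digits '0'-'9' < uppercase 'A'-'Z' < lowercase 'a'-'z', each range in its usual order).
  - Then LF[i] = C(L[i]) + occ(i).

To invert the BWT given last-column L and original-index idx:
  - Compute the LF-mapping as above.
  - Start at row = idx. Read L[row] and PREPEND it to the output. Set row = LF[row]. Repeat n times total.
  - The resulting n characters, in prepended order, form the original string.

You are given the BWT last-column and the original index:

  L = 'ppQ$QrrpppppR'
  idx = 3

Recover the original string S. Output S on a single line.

LF mapping: 4 5 1 0 2 11 12 6 7 8 9 10 3
Walk LF starting at row 3, prepending L[row]:
  step 1: row=3, L[3]='$', prepend. Next row=LF[3]=0
  step 2: row=0, L[0]='p', prepend. Next row=LF[0]=4
  step 3: row=4, L[4]='Q', prepend. Next row=LF[4]=2
  step 4: row=2, L[2]='Q', prepend. Next row=LF[2]=1
  step 5: row=1, L[1]='p', prepend. Next row=LF[1]=5
  step 6: row=5, L[5]='r', prepend. Next row=LF[5]=11
  step 7: row=11, L[11]='p', prepend. Next row=LF[11]=10
  step 8: row=10, L[10]='p', prepend. Next row=LF[10]=9
  step 9: row=9, L[9]='p', prepend. Next row=LF[9]=8
  step 10: row=8, L[8]='p', prepend. Next row=LF[8]=7
  step 11: row=7, L[7]='p', prepend. Next row=LF[7]=6
  step 12: row=6, L[6]='r', prepend. Next row=LF[6]=12
  step 13: row=12, L[12]='R', prepend. Next row=LF[12]=3
Reversed output: RrppppprpQQp$

Answer: RrppppprpQQp$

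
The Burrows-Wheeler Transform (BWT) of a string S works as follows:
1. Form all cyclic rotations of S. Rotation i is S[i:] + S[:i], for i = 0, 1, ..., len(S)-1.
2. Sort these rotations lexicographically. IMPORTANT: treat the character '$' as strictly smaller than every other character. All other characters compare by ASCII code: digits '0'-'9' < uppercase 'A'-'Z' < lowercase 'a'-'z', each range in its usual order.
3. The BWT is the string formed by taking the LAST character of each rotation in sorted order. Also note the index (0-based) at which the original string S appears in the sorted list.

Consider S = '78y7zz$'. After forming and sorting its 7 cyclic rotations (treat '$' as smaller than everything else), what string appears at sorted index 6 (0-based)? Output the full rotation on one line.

All 7 rotations (rotation i = S[i:]+S[:i]):
  rot[0] = 78y7zz$
  rot[1] = 8y7zz$7
  rot[2] = y7zz$78
  rot[3] = 7zz$78y
  rot[4] = zz$78y7
  rot[5] = z$78y7z
  rot[6] = $78y7zz
Sorted (with $ < everything):
  sorted[0] = $78y7zz
  sorted[1] = 78y7zz$
  sorted[2] = 7zz$78y
  sorted[3] = 8y7zz$7
  sorted[4] = y7zz$78
  sorted[5] = z$78y7z
  sorted[6] = zz$78y7
sorted[6] = zz$78y7

Answer: zz$78y7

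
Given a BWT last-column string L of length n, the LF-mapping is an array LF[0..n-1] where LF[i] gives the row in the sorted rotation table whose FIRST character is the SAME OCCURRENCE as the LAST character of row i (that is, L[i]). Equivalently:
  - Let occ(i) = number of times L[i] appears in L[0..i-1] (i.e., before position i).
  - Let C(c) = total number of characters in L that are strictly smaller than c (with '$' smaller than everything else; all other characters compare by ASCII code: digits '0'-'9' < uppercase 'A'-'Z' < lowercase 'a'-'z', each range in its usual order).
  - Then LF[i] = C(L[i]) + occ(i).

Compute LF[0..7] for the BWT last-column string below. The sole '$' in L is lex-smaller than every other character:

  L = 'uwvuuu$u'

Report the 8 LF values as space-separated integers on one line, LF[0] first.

Answer: 1 7 6 2 3 4 0 5

Derivation:
Char counts: '$':1, 'u':5, 'v':1, 'w':1
C (first-col start): C('$')=0, C('u')=1, C('v')=6, C('w')=7
L[0]='u': occ=0, LF[0]=C('u')+0=1+0=1
L[1]='w': occ=0, LF[1]=C('w')+0=7+0=7
L[2]='v': occ=0, LF[2]=C('v')+0=6+0=6
L[3]='u': occ=1, LF[3]=C('u')+1=1+1=2
L[4]='u': occ=2, LF[4]=C('u')+2=1+2=3
L[5]='u': occ=3, LF[5]=C('u')+3=1+3=4
L[6]='$': occ=0, LF[6]=C('$')+0=0+0=0
L[7]='u': occ=4, LF[7]=C('u')+4=1+4=5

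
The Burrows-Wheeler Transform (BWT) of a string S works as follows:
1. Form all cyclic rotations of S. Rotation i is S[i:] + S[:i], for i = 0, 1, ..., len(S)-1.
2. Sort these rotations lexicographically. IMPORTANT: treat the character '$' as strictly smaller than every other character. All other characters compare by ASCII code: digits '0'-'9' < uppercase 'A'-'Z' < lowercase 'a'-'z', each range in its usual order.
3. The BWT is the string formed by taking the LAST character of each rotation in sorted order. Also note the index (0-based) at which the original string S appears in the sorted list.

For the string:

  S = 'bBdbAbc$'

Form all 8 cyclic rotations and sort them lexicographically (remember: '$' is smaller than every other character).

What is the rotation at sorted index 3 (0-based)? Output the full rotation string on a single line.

All 8 rotations (rotation i = S[i:]+S[:i]):
  rot[0] = bBdbAbc$
  rot[1] = BdbAbc$b
  rot[2] = dbAbc$bB
  rot[3] = bAbc$bBd
  rot[4] = Abc$bBdb
  rot[5] = bc$bBdbA
  rot[6] = c$bBdbAb
  rot[7] = $bBdbAbc
Sorted (with $ < everything):
  sorted[0] = $bBdbAbc
  sorted[1] = Abc$bBdb
  sorted[2] = BdbAbc$b
  sorted[3] = bAbc$bBd
  sorted[4] = bBdbAbc$
  sorted[5] = bc$bBdbA
  sorted[6] = c$bBdbAb
  sorted[7] = dbAbc$bB
sorted[3] = bAbc$bBd

Answer: bAbc$bBd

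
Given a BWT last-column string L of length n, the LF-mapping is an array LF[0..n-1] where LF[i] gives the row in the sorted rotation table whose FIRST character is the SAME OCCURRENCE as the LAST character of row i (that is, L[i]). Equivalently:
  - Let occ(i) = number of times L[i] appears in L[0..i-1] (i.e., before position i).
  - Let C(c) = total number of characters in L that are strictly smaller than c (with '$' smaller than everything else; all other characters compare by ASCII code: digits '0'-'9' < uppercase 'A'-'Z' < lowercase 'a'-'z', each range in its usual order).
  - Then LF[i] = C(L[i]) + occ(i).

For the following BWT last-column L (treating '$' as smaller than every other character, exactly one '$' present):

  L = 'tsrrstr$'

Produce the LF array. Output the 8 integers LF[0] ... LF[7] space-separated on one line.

Answer: 6 4 1 2 5 7 3 0

Derivation:
Char counts: '$':1, 'r':3, 's':2, 't':2
C (first-col start): C('$')=0, C('r')=1, C('s')=4, C('t')=6
L[0]='t': occ=0, LF[0]=C('t')+0=6+0=6
L[1]='s': occ=0, LF[1]=C('s')+0=4+0=4
L[2]='r': occ=0, LF[2]=C('r')+0=1+0=1
L[3]='r': occ=1, LF[3]=C('r')+1=1+1=2
L[4]='s': occ=1, LF[4]=C('s')+1=4+1=5
L[5]='t': occ=1, LF[5]=C('t')+1=6+1=7
L[6]='r': occ=2, LF[6]=C('r')+2=1+2=3
L[7]='$': occ=0, LF[7]=C('$')+0=0+0=0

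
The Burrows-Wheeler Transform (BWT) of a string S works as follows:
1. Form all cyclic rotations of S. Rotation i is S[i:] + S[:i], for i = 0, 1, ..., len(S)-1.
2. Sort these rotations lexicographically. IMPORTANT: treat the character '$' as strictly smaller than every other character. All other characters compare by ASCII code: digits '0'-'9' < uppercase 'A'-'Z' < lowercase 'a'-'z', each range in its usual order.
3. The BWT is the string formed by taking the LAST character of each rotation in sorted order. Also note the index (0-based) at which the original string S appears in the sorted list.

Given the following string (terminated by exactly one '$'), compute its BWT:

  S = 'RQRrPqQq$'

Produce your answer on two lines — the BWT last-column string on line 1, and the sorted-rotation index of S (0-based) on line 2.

All 9 rotations (rotation i = S[i:]+S[:i]):
  rot[0] = RQRrPqQq$
  rot[1] = QRrPqQq$R
  rot[2] = RrPqQq$RQ
  rot[3] = rPqQq$RQR
  rot[4] = PqQq$RQRr
  rot[5] = qQq$RQRrP
  rot[6] = Qq$RQRrPq
  rot[7] = q$RQRrPqQ
  rot[8] = $RQRrPqQq
Sorted (with $ < everything):
  sorted[0] = $RQRrPqQq  (last char: 'q')
  sorted[1] = PqQq$RQRr  (last char: 'r')
  sorted[2] = QRrPqQq$R  (last char: 'R')
  sorted[3] = Qq$RQRrPq  (last char: 'q')
  sorted[4] = RQRrPqQq$  (last char: '$')
  sorted[5] = RrPqQq$RQ  (last char: 'Q')
  sorted[6] = q$RQRrPqQ  (last char: 'Q')
  sorted[7] = qQq$RQRrP  (last char: 'P')
  sorted[8] = rPqQq$RQR  (last char: 'R')
Last column: qrRq$QQPR
Original string S is at sorted index 4

Answer: qrRq$QQPR
4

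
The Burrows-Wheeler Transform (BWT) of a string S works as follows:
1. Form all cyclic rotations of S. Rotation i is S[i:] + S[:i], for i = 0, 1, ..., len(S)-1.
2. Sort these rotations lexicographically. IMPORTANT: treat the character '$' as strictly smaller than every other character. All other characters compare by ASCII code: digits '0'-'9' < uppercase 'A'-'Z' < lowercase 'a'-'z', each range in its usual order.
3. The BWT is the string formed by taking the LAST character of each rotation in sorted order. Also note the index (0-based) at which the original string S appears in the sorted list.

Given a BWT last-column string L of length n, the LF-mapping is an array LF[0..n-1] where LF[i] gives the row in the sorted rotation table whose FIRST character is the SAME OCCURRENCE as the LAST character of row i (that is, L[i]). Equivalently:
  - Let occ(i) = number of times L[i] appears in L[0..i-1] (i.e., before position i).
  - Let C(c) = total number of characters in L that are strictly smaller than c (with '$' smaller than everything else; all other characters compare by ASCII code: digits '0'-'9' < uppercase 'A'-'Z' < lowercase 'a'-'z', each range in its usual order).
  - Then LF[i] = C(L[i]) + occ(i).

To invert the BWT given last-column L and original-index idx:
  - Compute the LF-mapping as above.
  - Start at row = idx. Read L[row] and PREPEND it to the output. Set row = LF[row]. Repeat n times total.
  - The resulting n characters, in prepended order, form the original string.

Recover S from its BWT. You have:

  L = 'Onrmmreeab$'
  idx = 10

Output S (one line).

LF mapping: 1 8 9 6 7 10 4 5 2 3 0
Walk LF starting at row 10, prepending L[row]:
  step 1: row=10, L[10]='$', prepend. Next row=LF[10]=0
  step 2: row=0, L[0]='O', prepend. Next row=LF[0]=1
  step 3: row=1, L[1]='n', prepend. Next row=LF[1]=8
  step 4: row=8, L[8]='a', prepend. Next row=LF[8]=2
  step 5: row=2, L[2]='r', prepend. Next row=LF[2]=9
  step 6: row=9, L[9]='b', prepend. Next row=LF[9]=3
  step 7: row=3, L[3]='m', prepend. Next row=LF[3]=6
  step 8: row=6, L[6]='e', prepend. Next row=LF[6]=4
  step 9: row=4, L[4]='m', prepend. Next row=LF[4]=7
  step 10: row=7, L[7]='e', prepend. Next row=LF[7]=5
  step 11: row=5, L[5]='r', prepend. Next row=LF[5]=10
Reversed output: remembranO$

Answer: remembranO$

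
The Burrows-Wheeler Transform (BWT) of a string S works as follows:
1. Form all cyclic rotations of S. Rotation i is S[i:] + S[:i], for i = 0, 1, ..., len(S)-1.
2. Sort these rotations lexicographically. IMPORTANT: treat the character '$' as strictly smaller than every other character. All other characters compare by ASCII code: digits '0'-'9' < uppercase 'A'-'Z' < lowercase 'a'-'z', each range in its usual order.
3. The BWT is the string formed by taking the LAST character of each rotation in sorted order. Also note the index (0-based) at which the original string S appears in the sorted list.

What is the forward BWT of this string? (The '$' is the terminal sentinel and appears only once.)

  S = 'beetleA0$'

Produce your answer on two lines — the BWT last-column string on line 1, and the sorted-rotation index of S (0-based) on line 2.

All 9 rotations (rotation i = S[i:]+S[:i]):
  rot[0] = beetleA0$
  rot[1] = eetleA0$b
  rot[2] = etleA0$be
  rot[3] = tleA0$bee
  rot[4] = leA0$beet
  rot[5] = eA0$beetl
  rot[6] = A0$beetle
  rot[7] = 0$beetleA
  rot[8] = $beetleA0
Sorted (with $ < everything):
  sorted[0] = $beetleA0  (last char: '0')
  sorted[1] = 0$beetleA  (last char: 'A')
  sorted[2] = A0$beetle  (last char: 'e')
  sorted[3] = beetleA0$  (last char: '$')
  sorted[4] = eA0$beetl  (last char: 'l')
  sorted[5] = eetleA0$b  (last char: 'b')
  sorted[6] = etleA0$be  (last char: 'e')
  sorted[7] = leA0$beet  (last char: 't')
  sorted[8] = tleA0$bee  (last char: 'e')
Last column: 0Ae$lbete
Original string S is at sorted index 3

Answer: 0Ae$lbete
3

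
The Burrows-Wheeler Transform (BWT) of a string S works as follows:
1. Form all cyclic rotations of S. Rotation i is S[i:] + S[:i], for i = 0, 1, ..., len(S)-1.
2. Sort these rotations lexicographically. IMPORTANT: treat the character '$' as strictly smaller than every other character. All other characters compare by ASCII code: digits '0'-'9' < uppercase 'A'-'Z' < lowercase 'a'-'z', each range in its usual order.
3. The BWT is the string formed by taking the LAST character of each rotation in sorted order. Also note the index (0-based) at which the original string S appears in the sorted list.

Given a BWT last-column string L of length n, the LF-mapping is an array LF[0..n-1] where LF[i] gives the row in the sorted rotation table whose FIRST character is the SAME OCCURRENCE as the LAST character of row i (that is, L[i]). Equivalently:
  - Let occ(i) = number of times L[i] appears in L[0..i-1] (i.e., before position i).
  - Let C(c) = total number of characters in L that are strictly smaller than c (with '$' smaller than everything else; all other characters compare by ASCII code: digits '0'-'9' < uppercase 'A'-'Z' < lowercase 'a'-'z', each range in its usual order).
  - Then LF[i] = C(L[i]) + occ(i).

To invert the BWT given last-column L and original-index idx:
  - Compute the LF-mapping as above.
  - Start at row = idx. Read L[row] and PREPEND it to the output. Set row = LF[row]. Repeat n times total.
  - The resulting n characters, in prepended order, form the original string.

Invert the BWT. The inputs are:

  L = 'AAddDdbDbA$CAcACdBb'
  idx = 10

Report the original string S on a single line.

LF mapping: 1 2 15 16 9 17 11 10 12 3 0 7 4 14 5 8 18 6 13
Walk LF starting at row 10, prepending L[row]:
  step 1: row=10, L[10]='$', prepend. Next row=LF[10]=0
  step 2: row=0, L[0]='A', prepend. Next row=LF[0]=1
  step 3: row=1, L[1]='A', prepend. Next row=LF[1]=2
  step 4: row=2, L[2]='d', prepend. Next row=LF[2]=15
  step 5: row=15, L[15]='C', prepend. Next row=LF[15]=8
  step 6: row=8, L[8]='b', prepend. Next row=LF[8]=12
  step 7: row=12, L[12]='A', prepend. Next row=LF[12]=4
  step 8: row=4, L[4]='D', prepend. Next row=LF[4]=9
  step 9: row=9, L[9]='A', prepend. Next row=LF[9]=3
  step 10: row=3, L[3]='d', prepend. Next row=LF[3]=16
  step 11: row=16, L[16]='d', prepend. Next row=LF[16]=18
  step 12: row=18, L[18]='b', prepend. Next row=LF[18]=13
  step 13: row=13, L[13]='c', prepend. Next row=LF[13]=14
  step 14: row=14, L[14]='A', prepend. Next row=LF[14]=5
  step 15: row=5, L[5]='d', prepend. Next row=LF[5]=17
  step 16: row=17, L[17]='B', prepend. Next row=LF[17]=6
  step 17: row=6, L[6]='b', prepend. Next row=LF[6]=11
  step 18: row=11, L[11]='C', prepend. Next row=LF[11]=7
  step 19: row=7, L[7]='D', prepend. Next row=LF[7]=10
Reversed output: DCbBdAcbddADAbCdAA$

Answer: DCbBdAcbddADAbCdAA$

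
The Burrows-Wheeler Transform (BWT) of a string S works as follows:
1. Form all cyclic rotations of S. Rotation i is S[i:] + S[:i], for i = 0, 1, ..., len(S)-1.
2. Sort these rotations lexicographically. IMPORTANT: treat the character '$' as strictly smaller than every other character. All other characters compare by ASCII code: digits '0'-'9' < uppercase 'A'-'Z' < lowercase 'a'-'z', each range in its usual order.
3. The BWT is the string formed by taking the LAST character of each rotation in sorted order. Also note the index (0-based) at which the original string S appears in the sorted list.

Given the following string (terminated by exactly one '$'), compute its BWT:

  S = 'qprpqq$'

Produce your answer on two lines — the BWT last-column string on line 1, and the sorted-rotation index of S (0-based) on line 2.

All 7 rotations (rotation i = S[i:]+S[:i]):
  rot[0] = qprpqq$
  rot[1] = prpqq$q
  rot[2] = rpqq$qp
  rot[3] = pqq$qpr
  rot[4] = qq$qprp
  rot[5] = q$qprpq
  rot[6] = $qprpqq
Sorted (with $ < everything):
  sorted[0] = $qprpqq  (last char: 'q')
  sorted[1] = pqq$qpr  (last char: 'r')
  sorted[2] = prpqq$q  (last char: 'q')
  sorted[3] = q$qprpq  (last char: 'q')
  sorted[4] = qprpqq$  (last char: '$')
  sorted[5] = qq$qprp  (last char: 'p')
  sorted[6] = rpqq$qp  (last char: 'p')
Last column: qrqq$pp
Original string S is at sorted index 4

Answer: qrqq$pp
4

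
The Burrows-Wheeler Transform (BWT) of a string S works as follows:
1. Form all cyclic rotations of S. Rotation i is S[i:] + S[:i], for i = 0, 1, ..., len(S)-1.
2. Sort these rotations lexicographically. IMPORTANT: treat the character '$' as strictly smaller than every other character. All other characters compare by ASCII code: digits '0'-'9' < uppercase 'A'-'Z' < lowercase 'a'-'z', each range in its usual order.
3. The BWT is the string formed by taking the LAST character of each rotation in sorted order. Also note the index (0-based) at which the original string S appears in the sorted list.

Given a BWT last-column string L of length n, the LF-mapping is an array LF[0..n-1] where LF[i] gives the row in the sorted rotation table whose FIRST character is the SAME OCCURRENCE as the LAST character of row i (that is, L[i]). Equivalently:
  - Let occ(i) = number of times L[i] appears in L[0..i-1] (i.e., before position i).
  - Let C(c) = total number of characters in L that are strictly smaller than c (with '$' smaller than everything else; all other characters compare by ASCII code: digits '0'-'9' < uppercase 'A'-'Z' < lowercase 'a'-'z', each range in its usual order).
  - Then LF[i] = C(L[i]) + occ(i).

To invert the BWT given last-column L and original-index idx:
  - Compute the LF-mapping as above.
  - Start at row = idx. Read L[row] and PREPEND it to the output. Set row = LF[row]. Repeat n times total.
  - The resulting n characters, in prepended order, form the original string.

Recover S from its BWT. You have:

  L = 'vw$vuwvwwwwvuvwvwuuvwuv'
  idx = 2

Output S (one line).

LF mapping: 6 14 0 7 1 15 8 16 17 18 19 9 2 10 20 11 21 3 4 12 22 5 13
Walk LF starting at row 2, prepending L[row]:
  step 1: row=2, L[2]='$', prepend. Next row=LF[2]=0
  step 2: row=0, L[0]='v', prepend. Next row=LF[0]=6
  step 3: row=6, L[6]='v', prepend. Next row=LF[6]=8
  step 4: row=8, L[8]='w', prepend. Next row=LF[8]=17
  step 5: row=17, L[17]='u', prepend. Next row=LF[17]=3
  step 6: row=3, L[3]='v', prepend. Next row=LF[3]=7
  step 7: row=7, L[7]='w', prepend. Next row=LF[7]=16
  step 8: row=16, L[16]='w', prepend. Next row=LF[16]=21
  step 9: row=21, L[21]='u', prepend. Next row=LF[21]=5
  step 10: row=5, L[5]='w', prepend. Next row=LF[5]=15
  step 11: row=15, L[15]='v', prepend. Next row=LF[15]=11
  step 12: row=11, L[11]='v', prepend. Next row=LF[11]=9
  step 13: row=9, L[9]='w', prepend. Next row=LF[9]=18
  step 14: row=18, L[18]='u', prepend. Next row=LF[18]=4
  step 15: row=4, L[4]='u', prepend. Next row=LF[4]=1
  step 16: row=1, L[1]='w', prepend. Next row=LF[1]=14
  step 17: row=14, L[14]='w', prepend. Next row=LF[14]=20
  step 18: row=20, L[20]='w', prepend. Next row=LF[20]=22
  step 19: row=22, L[22]='v', prepend. Next row=LF[22]=13
  step 20: row=13, L[13]='v', prepend. Next row=LF[13]=10
  step 21: row=10, L[10]='w', prepend. Next row=LF[10]=19
  step 22: row=19, L[19]='v', prepend. Next row=LF[19]=12
  step 23: row=12, L[12]='u', prepend. Next row=LF[12]=2
Reversed output: uvwvvwwwuuwvvwuwwvuwvv$

Answer: uvwvvwwwuuwvvwuwwvuwvv$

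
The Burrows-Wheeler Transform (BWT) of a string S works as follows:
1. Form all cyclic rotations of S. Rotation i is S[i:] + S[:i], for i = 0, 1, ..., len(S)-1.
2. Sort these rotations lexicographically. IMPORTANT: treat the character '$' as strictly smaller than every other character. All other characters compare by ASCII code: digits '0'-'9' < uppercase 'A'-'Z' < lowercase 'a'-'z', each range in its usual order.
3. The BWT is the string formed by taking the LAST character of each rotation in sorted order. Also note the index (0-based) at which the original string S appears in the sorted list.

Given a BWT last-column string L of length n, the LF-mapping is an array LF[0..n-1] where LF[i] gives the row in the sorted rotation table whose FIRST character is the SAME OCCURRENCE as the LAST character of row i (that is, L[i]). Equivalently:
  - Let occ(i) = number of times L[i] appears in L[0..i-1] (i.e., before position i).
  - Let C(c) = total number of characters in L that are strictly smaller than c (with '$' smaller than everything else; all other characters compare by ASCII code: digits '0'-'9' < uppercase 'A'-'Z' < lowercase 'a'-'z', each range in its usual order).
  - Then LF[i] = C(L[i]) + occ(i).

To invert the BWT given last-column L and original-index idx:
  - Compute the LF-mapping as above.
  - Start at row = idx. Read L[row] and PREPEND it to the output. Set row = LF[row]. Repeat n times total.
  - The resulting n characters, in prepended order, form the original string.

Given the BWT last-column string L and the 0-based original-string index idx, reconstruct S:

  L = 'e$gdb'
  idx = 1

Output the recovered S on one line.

LF mapping: 3 0 4 2 1
Walk LF starting at row 1, prepending L[row]:
  step 1: row=1, L[1]='$', prepend. Next row=LF[1]=0
  step 2: row=0, L[0]='e', prepend. Next row=LF[0]=3
  step 3: row=3, L[3]='d', prepend. Next row=LF[3]=2
  step 4: row=2, L[2]='g', prepend. Next row=LF[2]=4
  step 5: row=4, L[4]='b', prepend. Next row=LF[4]=1
Reversed output: bgde$

Answer: bgde$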